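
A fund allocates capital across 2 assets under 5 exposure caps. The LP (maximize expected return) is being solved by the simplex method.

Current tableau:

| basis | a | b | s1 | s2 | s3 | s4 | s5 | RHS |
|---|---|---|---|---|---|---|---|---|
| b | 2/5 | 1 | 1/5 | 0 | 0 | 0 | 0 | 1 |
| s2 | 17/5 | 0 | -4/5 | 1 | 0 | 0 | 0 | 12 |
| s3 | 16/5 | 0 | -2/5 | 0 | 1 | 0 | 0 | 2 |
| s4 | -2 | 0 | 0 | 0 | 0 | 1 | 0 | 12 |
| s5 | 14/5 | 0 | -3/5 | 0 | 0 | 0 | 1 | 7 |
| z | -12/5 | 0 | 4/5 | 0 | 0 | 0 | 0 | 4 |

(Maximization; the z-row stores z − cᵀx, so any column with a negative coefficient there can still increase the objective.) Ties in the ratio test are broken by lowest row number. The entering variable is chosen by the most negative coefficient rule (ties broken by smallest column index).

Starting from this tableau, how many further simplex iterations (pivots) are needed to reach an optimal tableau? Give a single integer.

pivot: a in, s3 out → z = 11/2
No improving column remains; optimal.

1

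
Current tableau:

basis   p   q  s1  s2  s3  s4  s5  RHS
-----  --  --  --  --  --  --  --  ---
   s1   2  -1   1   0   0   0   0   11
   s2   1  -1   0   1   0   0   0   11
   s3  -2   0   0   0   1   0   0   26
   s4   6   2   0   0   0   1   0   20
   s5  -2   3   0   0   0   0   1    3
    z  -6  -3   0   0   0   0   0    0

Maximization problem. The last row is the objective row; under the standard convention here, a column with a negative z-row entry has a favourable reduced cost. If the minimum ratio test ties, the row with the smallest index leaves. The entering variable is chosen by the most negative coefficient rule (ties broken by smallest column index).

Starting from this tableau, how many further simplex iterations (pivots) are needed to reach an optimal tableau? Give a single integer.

pivot: p in, s4 out → z = 20
pivot: q in, s5 out → z = 249/11
No improving column remains; optimal.

2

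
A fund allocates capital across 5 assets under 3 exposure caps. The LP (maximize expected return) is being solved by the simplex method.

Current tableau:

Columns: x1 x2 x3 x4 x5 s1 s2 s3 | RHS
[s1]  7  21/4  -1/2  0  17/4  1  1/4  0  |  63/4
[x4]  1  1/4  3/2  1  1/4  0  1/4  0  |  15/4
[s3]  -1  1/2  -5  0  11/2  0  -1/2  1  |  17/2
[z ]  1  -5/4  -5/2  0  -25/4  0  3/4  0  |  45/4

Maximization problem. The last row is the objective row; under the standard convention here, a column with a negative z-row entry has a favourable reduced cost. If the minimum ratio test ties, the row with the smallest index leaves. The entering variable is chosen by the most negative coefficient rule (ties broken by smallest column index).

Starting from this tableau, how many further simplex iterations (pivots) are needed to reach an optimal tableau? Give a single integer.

2

pivot: x5 in, s3 out → z = 230/11
pivot: x3 in, x4 out → z = 700/19
No improving column remains; optimal.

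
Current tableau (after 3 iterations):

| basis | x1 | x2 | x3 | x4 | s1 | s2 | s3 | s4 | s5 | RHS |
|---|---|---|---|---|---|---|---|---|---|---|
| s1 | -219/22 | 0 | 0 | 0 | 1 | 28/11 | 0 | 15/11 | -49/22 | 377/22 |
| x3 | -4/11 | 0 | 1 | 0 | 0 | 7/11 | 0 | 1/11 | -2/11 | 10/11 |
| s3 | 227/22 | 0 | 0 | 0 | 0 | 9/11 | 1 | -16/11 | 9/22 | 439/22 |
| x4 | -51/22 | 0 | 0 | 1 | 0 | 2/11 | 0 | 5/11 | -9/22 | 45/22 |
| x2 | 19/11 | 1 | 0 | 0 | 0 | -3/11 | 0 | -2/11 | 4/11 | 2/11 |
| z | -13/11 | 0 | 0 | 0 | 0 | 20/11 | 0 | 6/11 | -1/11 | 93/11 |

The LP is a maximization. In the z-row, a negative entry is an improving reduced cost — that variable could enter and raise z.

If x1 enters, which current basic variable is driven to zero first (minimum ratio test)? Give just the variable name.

x2

Ratios: row 1 (s1): entry -219/22 ≤ 0, skip; row 2 (x3): entry -4/11 ≤ 0, skip; row 3 (s3): (439/22)/(227/22) = 439/227; row 4 (x4): entry -51/22 ≤ 0, skip; row 5 (x2): (2/11)/(19/11) = 2/19.
Minimum ratio 2/19 is in the x2 row, so x2 leaves.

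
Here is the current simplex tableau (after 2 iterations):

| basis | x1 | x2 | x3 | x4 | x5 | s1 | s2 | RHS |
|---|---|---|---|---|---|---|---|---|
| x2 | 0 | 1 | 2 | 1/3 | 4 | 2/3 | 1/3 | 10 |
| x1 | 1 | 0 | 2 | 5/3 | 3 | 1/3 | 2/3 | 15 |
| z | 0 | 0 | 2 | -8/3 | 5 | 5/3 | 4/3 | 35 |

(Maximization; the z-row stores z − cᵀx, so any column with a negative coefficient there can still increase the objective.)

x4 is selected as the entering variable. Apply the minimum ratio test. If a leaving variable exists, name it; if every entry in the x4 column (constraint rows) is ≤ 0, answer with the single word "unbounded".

x1

Ratios: row 1 (x2): 10/(1/3) = 30; row 2 (x1): 15/(5/3) = 9.
Minimum ratio is in the x1 row, so x1 leaves.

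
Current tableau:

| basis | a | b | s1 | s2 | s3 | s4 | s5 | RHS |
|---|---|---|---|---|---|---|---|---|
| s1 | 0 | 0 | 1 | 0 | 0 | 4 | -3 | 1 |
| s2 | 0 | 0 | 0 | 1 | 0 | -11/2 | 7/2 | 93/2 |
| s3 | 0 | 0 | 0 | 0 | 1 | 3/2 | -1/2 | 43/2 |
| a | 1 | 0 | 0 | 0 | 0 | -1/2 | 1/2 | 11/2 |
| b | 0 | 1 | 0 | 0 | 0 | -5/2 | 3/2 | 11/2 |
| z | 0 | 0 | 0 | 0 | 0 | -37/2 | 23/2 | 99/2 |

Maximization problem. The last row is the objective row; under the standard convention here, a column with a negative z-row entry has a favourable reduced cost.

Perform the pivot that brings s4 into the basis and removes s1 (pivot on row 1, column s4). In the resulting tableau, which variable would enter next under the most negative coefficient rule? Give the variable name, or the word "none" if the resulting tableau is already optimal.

Pivot element 4. New z-row = old z-row − (-37/2)·(row 1/4).
Updated z-row coefficients: a: 0, b: 0, s1: 37/8, s2: 0, s3: 0, s4: 0, s5: -19/8.
The most negative is -19/8 in column s5, so s5 would enter next.

s5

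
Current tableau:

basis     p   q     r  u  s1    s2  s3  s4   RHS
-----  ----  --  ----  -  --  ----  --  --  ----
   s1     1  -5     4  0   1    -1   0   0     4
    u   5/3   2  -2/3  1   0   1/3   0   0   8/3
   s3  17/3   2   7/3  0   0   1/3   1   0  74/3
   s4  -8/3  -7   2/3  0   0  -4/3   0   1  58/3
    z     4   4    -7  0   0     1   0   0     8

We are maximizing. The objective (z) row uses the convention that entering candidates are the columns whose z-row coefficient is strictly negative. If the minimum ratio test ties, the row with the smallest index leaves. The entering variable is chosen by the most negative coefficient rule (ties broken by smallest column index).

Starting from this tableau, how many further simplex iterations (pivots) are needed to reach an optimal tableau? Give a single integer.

pivot: r in, s1 out → z = 15
pivot: q in, u out → z = 200/7
pivot: s2 in, q out → z = 30
No improving column remains; optimal.

3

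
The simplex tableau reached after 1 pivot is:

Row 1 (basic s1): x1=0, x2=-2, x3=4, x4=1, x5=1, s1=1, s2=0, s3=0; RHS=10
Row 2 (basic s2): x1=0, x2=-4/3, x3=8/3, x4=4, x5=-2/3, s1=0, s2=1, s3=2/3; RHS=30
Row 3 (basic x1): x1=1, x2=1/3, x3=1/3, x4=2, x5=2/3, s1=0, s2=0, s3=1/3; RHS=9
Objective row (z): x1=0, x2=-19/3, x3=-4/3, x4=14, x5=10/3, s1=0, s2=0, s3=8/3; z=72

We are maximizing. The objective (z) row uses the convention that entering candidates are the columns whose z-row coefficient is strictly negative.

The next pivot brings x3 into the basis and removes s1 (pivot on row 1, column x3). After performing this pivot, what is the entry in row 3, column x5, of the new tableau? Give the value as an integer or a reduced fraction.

7/12

Pivot element is row 1, column x3: 4.
Normalize row 1: new (row 1, x5) = 1/4 = 1/4.
row 3 ← row 3 − (1/3)·(new row 1): 2/3 − (1/3)·(1/4) = 7/12.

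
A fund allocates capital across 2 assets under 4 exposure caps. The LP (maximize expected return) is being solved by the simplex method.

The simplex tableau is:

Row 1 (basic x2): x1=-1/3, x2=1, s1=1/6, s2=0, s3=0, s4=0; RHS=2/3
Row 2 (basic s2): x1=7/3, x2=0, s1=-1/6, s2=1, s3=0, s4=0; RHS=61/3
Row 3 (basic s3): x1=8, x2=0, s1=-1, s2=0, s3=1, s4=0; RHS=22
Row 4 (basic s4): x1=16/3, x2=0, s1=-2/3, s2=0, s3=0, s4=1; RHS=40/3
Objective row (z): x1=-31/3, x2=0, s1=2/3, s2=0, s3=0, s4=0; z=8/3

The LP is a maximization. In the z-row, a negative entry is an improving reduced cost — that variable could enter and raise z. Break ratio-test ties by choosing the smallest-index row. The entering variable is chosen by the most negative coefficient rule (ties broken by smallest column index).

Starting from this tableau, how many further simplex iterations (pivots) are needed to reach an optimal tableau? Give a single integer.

2

pivot: x1 in, s4 out → z = 57/2
pivot: s1 in, x2 out → z = 36
No improving column remains; optimal.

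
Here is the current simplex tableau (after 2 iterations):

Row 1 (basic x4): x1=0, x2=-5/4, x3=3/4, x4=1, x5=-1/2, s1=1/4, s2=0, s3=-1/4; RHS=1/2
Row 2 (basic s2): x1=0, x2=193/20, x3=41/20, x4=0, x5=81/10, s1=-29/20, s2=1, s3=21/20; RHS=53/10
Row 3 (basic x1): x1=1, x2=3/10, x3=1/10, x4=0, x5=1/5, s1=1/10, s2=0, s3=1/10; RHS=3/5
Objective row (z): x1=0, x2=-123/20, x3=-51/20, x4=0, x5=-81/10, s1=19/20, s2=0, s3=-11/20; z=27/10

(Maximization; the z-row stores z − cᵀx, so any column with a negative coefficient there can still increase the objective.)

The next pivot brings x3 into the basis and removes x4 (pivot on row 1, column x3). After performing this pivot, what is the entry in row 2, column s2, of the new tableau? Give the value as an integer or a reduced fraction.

Pivot element is row 1, column x3: 3/4.
Normalize row 1: new (row 1, s2) = 0/(3/4) = 0.
row 2 ← row 2 − (41/20)·(new row 1): 1 − (41/20)·0 = 1.

1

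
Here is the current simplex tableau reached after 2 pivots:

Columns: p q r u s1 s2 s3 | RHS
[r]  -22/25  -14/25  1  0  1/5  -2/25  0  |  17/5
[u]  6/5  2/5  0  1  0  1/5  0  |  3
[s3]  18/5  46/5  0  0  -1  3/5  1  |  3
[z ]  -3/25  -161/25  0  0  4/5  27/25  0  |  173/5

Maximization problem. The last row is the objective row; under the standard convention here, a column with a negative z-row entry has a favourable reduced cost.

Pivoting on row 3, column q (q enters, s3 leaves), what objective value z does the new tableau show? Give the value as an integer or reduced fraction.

367/10

Minimum ratio for q: 3/(46/5) = 15/46.
z changes by −(z-row coeff of q)·ratio = −(-161/25)·(15/46) = 21/10.
New z = 173/5 + (21/10) = 367/10.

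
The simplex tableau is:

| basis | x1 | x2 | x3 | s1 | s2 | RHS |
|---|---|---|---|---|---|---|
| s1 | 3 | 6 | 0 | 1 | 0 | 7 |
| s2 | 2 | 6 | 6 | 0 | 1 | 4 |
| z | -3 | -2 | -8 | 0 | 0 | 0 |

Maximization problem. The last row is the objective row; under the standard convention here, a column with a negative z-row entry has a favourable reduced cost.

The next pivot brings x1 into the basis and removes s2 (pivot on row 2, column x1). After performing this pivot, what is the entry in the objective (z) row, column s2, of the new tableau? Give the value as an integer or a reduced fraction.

3/2

Pivot element is row 2, column x1: 2.
Normalize row 2: new (row 2, s2) = 1/2 = 1/2.
z-row ← z-row − (-3)·(new row 2): 0 − (-3)·(1/2) = 3/2.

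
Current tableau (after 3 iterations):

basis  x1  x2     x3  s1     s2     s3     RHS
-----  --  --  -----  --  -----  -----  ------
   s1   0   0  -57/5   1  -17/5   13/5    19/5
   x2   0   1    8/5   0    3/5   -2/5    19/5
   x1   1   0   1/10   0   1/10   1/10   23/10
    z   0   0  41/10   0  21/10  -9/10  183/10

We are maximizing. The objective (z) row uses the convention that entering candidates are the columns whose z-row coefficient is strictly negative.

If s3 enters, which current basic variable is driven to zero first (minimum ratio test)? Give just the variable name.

s1

Ratios: row 1 (s1): (19/5)/(13/5) = 19/13; row 2 (x2): entry -2/5 ≤ 0, skip; row 3 (x1): (23/10)/(1/10) = 23.
Minimum ratio 19/13 is in the s1 row, so s1 leaves.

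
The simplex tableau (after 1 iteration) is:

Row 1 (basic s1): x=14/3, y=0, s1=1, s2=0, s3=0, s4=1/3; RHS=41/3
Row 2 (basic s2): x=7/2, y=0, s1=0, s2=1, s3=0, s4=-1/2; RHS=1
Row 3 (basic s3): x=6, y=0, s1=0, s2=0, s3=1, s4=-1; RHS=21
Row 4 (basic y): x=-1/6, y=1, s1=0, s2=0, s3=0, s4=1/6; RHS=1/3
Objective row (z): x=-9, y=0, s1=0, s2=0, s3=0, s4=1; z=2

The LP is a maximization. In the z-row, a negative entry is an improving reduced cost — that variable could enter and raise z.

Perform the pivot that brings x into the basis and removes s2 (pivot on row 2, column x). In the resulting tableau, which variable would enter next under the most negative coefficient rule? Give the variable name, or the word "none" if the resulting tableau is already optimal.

s4

Pivot element 7/2. New z-row = old z-row − (-9)·(row 2/(7/2)).
Updated z-row coefficients: x: 0, y: 0, s1: 0, s2: 18/7, s3: 0, s4: -2/7.
The most negative is -2/7 in column s4, so s4 would enter next.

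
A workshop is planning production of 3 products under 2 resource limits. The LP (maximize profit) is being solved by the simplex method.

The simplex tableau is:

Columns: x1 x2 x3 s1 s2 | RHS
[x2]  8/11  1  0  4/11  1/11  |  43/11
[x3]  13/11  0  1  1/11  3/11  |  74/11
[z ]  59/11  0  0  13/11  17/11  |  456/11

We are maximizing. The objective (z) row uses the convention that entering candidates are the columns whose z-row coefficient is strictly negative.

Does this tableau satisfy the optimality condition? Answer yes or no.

yes

No objective-row coefficient is strictly negative, so no entering variable exists; the tableau is optimal.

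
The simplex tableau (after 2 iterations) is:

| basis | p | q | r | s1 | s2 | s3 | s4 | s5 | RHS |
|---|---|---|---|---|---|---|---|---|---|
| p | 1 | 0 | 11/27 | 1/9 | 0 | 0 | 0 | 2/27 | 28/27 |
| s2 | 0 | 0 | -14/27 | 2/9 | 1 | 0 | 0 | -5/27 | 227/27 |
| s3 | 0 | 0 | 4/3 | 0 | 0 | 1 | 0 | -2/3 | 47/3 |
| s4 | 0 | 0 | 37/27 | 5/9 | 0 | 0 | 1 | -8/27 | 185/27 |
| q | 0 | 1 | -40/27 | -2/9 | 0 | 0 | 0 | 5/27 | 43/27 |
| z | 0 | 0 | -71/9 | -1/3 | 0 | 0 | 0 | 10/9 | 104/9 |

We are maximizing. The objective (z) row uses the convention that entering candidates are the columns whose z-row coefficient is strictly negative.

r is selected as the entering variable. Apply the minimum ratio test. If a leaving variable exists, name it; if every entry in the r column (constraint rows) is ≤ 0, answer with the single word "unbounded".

Ratios: row 1 (p): (28/27)/(11/27) = 28/11; row 2 (s2): entry -14/27 ≤ 0, skip; row 3 (s3): (47/3)/(4/3) = 47/4; row 4 (s4): (185/27)/(37/27) = 5; row 5 (q): entry -40/27 ≤ 0, skip.
Minimum ratio is in the p row, so p leaves.

p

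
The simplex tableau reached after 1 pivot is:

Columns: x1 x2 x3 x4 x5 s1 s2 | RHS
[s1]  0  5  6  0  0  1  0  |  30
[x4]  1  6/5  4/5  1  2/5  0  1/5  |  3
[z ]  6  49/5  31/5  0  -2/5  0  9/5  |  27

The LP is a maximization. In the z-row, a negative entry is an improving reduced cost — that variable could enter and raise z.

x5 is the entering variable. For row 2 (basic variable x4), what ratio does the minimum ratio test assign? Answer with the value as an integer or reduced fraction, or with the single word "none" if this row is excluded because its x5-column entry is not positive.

15/2

Ratio = RHS / (x5 entry) = 3 / (2/5) = 15/2.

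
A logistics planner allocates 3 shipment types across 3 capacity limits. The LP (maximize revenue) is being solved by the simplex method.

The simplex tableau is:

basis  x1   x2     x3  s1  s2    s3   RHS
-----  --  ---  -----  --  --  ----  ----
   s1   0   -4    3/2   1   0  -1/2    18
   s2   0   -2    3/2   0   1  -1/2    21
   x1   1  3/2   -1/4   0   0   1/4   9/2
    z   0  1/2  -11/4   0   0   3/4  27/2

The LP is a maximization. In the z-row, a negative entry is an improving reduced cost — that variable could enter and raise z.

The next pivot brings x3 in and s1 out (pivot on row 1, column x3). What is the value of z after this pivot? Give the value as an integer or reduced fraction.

93/2

Minimum ratio for x3: 18/(3/2) = 12.
z changes by −(z-row coeff of x3)·ratio = −(-11/4)·12 = 33.
New z = 27/2 + 33 = 93/2.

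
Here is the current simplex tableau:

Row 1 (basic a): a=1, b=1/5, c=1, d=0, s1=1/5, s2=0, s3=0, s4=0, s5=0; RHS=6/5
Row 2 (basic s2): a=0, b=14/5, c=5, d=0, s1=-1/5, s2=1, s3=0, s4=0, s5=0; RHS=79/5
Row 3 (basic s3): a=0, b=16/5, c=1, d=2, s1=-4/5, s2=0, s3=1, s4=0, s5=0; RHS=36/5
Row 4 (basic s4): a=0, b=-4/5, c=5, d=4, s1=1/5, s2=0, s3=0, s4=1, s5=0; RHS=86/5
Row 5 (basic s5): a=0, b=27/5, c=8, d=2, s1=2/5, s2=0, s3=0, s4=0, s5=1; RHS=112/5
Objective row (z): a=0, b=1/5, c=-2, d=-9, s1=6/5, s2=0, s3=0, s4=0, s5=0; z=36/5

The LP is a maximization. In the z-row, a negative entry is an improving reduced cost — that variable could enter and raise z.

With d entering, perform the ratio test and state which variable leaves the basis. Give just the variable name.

Ratios: row 1 (a): entry 0 ≤ 0, skip; row 2 (s2): entry 0 ≤ 0, skip; row 3 (s3): (36/5)/2 = 18/5; row 4 (s4): (86/5)/4 = 43/10; row 5 (s5): (112/5)/2 = 56/5.
Minimum ratio 18/5 is in the s3 row, so s3 leaves.

s3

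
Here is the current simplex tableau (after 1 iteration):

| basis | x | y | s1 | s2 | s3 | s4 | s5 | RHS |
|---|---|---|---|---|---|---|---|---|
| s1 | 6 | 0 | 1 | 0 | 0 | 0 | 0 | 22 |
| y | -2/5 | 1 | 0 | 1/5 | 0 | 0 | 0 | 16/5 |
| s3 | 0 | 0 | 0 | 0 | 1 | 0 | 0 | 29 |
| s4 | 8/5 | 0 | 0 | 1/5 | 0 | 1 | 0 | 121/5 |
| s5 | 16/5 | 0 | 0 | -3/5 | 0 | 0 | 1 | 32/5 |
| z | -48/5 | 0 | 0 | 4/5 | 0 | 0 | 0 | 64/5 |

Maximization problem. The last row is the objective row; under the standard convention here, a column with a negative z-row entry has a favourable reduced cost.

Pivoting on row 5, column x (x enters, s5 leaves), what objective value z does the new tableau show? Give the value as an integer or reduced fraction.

Minimum ratio for x: (32/5)/(16/5) = 2.
z changes by −(z-row coeff of x)·ratio = −(-48/5)·2 = 96/5.
New z = 64/5 + (96/5) = 32.

32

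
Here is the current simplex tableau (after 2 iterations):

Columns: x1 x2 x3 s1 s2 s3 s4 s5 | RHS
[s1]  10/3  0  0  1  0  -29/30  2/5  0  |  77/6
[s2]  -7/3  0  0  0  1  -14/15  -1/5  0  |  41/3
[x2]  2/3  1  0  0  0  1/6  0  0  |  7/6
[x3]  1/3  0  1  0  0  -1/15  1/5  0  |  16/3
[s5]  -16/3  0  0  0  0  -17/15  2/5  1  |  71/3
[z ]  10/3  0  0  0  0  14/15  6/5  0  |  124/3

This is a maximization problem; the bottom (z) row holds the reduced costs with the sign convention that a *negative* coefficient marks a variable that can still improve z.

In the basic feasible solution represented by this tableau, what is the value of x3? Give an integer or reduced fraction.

16/3

x3 is basic (row 4); its value is the RHS of that row: 16/3.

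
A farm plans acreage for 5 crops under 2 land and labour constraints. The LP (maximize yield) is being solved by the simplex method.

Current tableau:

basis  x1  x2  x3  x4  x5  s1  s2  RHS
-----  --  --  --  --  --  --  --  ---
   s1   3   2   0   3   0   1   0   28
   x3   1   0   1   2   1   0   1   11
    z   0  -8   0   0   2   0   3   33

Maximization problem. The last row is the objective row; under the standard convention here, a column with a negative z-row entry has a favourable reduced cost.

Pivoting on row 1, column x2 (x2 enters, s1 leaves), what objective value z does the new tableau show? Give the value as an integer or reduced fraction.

Minimum ratio for x2: 28/2 = 14.
z changes by −(z-row coeff of x2)·ratio = −(-8)·14 = 112.
New z = 33 + 112 = 145.

145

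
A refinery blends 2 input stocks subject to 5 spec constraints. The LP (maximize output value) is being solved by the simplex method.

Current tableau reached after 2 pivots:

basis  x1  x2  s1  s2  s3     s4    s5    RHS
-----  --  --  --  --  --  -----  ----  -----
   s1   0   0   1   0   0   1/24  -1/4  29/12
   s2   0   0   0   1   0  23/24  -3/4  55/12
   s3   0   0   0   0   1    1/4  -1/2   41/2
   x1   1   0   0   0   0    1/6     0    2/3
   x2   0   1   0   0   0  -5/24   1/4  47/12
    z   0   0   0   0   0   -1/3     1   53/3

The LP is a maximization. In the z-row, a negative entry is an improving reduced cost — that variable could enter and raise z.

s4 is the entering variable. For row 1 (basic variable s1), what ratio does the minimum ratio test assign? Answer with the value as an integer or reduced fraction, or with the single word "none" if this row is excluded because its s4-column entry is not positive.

58

Ratio = RHS / (s4 entry) = (29/12) / (1/24) = 58.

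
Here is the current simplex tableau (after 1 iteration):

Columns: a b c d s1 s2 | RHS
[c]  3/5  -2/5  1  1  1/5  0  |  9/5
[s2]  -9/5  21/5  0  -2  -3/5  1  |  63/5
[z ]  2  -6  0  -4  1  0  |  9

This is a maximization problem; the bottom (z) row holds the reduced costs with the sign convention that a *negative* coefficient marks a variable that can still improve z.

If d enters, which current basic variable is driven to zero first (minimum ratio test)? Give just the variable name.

c

Ratios: row 1 (c): (9/5)/1 = 9/5; row 2 (s2): entry -2 ≤ 0, skip.
Minimum ratio 9/5 is in the c row, so c leaves.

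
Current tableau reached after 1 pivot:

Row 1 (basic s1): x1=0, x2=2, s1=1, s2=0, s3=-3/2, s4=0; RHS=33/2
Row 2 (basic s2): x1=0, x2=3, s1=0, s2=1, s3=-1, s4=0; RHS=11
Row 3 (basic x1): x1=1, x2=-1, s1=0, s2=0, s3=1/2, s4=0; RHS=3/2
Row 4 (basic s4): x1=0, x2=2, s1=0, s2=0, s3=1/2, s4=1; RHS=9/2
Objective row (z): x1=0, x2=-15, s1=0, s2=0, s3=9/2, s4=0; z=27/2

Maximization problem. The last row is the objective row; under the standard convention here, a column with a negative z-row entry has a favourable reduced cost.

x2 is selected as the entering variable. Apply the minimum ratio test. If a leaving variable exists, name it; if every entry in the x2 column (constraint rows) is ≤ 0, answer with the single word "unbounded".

Ratios: row 1 (s1): (33/2)/2 = 33/4; row 2 (s2): 11/3 = 11/3; row 3 (x1): entry -1 ≤ 0, skip; row 4 (s4): (9/2)/2 = 9/4.
Minimum ratio is in the s4 row, so s4 leaves.

s4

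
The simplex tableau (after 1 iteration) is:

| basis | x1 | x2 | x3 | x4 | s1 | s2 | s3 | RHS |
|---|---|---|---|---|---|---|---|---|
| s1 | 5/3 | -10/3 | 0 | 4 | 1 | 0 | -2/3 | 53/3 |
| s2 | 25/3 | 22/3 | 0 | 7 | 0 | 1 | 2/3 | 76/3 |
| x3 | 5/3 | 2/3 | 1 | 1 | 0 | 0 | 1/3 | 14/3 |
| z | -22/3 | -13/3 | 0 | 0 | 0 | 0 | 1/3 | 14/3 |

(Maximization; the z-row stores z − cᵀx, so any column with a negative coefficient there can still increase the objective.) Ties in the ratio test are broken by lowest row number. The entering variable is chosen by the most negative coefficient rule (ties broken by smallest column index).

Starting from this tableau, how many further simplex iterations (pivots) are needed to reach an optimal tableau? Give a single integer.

2

pivot: x1 in, x3 out → z = 126/5
pivot: x2 in, s2 out → z = 259/10
No improving column remains; optimal.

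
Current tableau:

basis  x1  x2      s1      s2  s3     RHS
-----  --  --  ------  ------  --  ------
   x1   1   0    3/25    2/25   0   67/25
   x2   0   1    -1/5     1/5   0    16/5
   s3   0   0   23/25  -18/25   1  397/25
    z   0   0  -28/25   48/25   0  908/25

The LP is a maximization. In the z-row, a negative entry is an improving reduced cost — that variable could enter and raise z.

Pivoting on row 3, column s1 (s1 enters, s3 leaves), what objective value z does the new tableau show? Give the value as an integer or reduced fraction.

1280/23

Minimum ratio for s1: (397/25)/(23/25) = 397/23.
z changes by −(z-row coeff of s1)·ratio = −(-28/25)·(397/23) = 11116/575.
New z = 908/25 + (11116/575) = 1280/23.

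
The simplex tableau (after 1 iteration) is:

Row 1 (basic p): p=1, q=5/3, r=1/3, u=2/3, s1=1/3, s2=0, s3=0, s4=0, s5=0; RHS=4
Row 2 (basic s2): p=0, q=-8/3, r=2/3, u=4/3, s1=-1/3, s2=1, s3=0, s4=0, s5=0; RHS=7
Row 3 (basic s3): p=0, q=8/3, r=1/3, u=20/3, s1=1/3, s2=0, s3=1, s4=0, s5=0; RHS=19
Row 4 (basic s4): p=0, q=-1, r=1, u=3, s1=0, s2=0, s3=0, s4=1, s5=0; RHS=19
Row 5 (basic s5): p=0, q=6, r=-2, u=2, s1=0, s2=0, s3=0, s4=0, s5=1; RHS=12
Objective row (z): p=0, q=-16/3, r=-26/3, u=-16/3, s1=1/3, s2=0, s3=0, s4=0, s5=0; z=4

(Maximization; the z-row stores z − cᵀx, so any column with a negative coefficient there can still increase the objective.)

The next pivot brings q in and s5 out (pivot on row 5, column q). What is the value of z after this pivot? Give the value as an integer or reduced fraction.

44/3

Minimum ratio for q: 12/6 = 2.
z changes by −(z-row coeff of q)·ratio = −(-16/3)·2 = 32/3.
New z = 4 + (32/3) = 44/3.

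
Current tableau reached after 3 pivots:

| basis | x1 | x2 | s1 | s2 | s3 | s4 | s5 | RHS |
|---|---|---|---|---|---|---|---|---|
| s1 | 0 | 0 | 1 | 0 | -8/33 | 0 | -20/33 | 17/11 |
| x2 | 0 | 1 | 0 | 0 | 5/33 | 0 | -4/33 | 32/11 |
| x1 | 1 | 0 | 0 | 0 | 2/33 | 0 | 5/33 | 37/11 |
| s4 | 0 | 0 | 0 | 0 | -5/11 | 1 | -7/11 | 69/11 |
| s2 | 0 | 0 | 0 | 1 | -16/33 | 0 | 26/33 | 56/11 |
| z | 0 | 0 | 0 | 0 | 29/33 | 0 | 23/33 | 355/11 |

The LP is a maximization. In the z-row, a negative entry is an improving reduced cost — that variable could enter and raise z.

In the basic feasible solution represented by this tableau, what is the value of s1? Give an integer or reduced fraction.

17/11

s1 is basic (row 1); its value is the RHS of that row: 17/11.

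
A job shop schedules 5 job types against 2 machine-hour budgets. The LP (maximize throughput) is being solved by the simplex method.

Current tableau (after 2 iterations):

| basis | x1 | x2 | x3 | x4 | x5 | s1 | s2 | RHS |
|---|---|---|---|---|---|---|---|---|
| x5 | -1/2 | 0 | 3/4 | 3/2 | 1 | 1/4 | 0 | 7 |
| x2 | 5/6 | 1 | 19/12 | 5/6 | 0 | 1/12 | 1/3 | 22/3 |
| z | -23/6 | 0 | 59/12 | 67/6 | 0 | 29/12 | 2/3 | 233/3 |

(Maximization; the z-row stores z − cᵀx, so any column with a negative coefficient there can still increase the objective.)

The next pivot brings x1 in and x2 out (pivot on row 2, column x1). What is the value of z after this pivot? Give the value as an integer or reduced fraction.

557/5

Minimum ratio for x1: (22/3)/(5/6) = 44/5.
z changes by −(z-row coeff of x1)·ratio = −(-23/6)·(44/5) = 506/15.
New z = 233/3 + (506/15) = 557/5.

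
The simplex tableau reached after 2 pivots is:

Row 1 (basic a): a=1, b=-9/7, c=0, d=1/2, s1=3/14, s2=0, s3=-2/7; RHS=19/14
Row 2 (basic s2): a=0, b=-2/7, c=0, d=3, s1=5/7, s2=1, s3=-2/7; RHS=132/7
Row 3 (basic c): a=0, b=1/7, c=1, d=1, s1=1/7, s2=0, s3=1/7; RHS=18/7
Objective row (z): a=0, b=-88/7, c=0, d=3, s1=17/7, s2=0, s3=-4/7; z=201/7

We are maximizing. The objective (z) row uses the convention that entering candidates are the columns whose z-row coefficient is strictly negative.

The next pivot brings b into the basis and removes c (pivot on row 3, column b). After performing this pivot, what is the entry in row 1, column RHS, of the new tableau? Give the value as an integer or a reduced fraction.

Pivot element is row 3, column b: 1/7.
Normalize row 3: new (row 3, RHS) = (18/7)/(1/7) = 18.
row 1 ← row 1 − (-9/7)·(new row 3): 19/14 − (-9/7)·18 = 49/2.

49/2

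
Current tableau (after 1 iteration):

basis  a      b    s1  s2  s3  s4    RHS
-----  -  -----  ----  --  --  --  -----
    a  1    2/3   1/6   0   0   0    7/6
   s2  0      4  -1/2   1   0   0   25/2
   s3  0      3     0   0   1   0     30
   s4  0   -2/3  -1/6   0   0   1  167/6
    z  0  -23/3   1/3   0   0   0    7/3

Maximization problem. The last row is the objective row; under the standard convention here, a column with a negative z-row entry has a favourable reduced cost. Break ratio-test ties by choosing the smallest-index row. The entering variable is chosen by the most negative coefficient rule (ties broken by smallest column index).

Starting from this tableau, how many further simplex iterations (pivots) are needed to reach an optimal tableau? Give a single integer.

1

pivot: b in, a out → z = 63/4
No improving column remains; optimal.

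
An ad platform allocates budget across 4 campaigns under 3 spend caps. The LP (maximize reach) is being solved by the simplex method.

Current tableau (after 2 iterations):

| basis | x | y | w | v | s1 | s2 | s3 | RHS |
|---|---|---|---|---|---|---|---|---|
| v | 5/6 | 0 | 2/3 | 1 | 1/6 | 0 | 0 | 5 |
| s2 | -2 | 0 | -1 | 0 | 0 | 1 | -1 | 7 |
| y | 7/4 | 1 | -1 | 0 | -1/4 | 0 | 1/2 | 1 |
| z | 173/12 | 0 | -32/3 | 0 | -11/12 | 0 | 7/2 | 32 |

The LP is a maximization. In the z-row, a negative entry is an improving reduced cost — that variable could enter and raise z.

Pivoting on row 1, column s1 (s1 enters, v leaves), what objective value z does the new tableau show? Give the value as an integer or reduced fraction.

Minimum ratio for s1: 5/(1/6) = 30.
z changes by −(z-row coeff of s1)·ratio = −(-11/12)·30 = 55/2.
New z = 32 + (55/2) = 119/2.

119/2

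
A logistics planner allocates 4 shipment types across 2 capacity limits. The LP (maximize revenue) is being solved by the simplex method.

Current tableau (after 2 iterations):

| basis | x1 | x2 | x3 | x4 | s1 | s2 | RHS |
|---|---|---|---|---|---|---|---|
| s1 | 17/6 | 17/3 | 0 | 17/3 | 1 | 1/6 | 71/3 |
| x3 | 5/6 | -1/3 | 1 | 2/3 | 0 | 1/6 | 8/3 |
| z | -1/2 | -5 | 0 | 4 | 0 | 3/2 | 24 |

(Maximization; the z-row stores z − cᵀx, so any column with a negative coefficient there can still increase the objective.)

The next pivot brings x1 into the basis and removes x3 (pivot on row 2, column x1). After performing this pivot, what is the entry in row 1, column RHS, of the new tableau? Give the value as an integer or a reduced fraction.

Pivot element is row 2, column x1: 5/6.
Normalize row 2: new (row 2, RHS) = (8/3)/(5/6) = 16/5.
row 1 ← row 1 − (17/6)·(new row 2): 71/3 − (17/6)·(16/5) = 73/5.

73/5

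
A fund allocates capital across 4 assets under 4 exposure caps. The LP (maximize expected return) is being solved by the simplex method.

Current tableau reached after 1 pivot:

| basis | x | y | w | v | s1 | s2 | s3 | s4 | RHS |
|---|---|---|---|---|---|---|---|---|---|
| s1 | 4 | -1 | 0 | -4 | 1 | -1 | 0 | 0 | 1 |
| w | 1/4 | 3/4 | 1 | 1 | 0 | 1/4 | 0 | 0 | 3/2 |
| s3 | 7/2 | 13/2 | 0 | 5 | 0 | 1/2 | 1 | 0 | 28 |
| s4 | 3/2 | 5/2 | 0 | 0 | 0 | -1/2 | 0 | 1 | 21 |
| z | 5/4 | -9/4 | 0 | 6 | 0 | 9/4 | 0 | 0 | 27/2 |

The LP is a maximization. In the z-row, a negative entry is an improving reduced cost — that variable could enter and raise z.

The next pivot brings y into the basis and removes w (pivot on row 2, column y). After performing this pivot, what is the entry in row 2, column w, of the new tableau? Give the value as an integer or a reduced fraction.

4/3

Pivot element is row 2, column y: 3/4.
Normalize row 2: new (row 2, w) = 1/(3/4) = 4/3.
Row 2 is the pivot row, so the entry is 4/3.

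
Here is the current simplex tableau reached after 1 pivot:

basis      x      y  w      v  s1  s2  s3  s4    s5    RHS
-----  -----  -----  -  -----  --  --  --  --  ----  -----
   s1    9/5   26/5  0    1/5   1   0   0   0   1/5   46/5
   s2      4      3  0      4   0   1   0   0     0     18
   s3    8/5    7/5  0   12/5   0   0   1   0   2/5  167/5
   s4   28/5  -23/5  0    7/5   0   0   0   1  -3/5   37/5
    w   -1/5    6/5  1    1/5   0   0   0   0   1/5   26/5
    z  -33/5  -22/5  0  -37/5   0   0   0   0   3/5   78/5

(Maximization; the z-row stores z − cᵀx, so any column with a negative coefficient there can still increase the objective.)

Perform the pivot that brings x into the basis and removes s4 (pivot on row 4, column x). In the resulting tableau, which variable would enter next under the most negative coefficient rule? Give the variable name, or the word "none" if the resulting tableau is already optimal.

Pivot element 28/5. New z-row = old z-row − (-33/5)·(row 4/(28/5)).
Updated z-row coefficients: x: 0, y: -275/28, w: 0, v: -23/4, s1: 0, s2: 0, s3: 0, s4: 33/28, s5: -3/28.
The most negative is -275/28 in column y, so y would enter next.

y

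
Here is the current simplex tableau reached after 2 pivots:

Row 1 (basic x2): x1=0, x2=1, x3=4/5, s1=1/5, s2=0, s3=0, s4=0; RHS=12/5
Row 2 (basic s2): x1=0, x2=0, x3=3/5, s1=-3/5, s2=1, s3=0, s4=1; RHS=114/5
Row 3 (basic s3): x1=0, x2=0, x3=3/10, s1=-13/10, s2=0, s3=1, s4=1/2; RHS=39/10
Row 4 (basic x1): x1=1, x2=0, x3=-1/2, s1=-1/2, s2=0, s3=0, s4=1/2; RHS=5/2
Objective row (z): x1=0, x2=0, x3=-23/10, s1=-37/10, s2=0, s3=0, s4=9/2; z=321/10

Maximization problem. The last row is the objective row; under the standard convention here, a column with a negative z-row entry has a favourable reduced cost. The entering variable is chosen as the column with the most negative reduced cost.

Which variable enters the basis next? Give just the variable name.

s1

Objective-row coefficients: x1: 0, x2: 0, x3: -23/10, s1: -37/10, s2: 0, s3: 0, s4: 9/2.
The most negative is -37/10 in column s1, so s1 enters.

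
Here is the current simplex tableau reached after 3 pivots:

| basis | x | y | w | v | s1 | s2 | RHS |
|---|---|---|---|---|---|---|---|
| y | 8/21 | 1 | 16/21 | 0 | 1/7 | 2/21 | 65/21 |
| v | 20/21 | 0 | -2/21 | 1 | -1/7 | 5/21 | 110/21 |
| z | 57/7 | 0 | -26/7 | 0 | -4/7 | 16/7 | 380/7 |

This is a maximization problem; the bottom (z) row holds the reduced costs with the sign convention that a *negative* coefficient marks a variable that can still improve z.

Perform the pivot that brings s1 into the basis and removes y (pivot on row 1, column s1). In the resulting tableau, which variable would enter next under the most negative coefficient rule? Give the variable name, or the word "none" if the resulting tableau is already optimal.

w

Pivot element 1/7. New z-row = old z-row − (-4/7)·(row 1/(1/7)).
Updated z-row coefficients: x: 29/3, y: 4, w: -2/3, v: 0, s1: 0, s2: 8/3.
The most negative is -2/3 in column w, so w would enter next.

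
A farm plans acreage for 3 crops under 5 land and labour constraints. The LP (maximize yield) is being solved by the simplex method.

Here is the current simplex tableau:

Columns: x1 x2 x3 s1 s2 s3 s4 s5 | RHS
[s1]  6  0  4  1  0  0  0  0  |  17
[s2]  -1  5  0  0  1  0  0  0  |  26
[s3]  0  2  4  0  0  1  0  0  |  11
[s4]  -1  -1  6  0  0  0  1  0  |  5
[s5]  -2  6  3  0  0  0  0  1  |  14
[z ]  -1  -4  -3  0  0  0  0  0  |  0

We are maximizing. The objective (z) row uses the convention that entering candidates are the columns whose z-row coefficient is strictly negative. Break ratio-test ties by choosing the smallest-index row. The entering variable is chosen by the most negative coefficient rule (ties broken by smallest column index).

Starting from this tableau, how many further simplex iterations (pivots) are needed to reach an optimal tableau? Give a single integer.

2

pivot: x2 in, s5 out → z = 28/3
pivot: x1 in, s1 out → z = 287/18
No improving column remains; optimal.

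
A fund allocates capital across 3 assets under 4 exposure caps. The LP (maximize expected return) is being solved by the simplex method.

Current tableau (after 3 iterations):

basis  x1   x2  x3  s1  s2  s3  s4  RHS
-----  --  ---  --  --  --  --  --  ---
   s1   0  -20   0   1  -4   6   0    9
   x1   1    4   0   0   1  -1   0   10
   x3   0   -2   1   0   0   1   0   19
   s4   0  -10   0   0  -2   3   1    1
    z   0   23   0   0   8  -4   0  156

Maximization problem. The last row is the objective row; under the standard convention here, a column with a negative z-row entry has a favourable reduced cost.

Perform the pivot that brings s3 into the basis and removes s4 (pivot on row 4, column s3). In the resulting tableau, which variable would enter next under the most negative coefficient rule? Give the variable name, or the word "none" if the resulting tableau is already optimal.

Pivot element 3. New z-row = old z-row − (-4)·(row 4/3).
Updated z-row coefficients: x1: 0, x2: 29/3, x3: 0, s1: 0, s2: 16/3, s3: 0, s4: 4/3.
No coefficient is strictly negative; the tableau after this pivot is optimal.

none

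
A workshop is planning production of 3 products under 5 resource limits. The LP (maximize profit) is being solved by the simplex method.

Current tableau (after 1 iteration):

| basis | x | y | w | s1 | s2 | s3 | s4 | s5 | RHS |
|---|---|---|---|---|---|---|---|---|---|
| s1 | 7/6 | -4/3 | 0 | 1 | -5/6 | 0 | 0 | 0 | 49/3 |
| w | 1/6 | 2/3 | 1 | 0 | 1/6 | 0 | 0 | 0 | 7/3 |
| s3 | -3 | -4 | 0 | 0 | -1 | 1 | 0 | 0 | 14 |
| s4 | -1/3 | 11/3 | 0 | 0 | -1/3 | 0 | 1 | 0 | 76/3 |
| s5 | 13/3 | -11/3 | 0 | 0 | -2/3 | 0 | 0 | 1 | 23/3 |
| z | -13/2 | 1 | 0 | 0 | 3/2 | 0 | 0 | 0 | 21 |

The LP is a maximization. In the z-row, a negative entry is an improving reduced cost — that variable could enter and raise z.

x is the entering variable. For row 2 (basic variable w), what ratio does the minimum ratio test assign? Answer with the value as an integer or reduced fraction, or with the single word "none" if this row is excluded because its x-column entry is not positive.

Ratio = RHS / (x entry) = (7/3) / (1/6) = 14.

14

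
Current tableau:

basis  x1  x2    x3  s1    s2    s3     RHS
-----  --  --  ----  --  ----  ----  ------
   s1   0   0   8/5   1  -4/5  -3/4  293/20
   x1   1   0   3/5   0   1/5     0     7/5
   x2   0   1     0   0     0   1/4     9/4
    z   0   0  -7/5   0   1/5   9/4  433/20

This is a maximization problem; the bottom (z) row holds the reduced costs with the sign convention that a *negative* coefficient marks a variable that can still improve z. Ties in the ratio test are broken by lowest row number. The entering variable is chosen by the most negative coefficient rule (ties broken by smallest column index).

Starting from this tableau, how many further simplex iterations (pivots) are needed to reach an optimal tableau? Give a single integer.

1

pivot: x3 in, x1 out → z = 299/12
No improving column remains; optimal.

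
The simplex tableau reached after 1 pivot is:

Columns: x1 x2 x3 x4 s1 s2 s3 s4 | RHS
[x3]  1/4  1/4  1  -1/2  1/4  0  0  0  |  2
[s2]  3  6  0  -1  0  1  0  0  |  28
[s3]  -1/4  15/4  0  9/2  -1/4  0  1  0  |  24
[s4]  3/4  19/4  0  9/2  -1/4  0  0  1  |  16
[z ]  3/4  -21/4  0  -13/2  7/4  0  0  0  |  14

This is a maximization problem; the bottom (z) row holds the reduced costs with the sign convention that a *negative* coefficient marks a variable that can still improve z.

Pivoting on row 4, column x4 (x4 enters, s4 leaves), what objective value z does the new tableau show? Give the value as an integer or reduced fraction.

334/9

Minimum ratio for x4: 16/(9/2) = 32/9.
z changes by −(z-row coeff of x4)·ratio = −(-13/2)·(32/9) = 208/9.
New z = 14 + (208/9) = 334/9.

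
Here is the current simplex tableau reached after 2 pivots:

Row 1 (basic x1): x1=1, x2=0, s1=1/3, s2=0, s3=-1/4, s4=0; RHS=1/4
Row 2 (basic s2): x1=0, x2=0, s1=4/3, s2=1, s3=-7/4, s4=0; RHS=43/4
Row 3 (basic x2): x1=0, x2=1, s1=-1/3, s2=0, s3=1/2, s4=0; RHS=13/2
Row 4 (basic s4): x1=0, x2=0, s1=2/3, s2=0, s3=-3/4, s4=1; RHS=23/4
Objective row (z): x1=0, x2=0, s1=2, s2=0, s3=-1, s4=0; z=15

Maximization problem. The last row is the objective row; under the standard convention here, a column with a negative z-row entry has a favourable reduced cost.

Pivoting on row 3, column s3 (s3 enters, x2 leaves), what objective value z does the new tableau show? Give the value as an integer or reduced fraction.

28

Minimum ratio for s3: (13/2)/(1/2) = 13.
z changes by −(z-row coeff of s3)·ratio = −(-1)·13 = 13.
New z = 15 + 13 = 28.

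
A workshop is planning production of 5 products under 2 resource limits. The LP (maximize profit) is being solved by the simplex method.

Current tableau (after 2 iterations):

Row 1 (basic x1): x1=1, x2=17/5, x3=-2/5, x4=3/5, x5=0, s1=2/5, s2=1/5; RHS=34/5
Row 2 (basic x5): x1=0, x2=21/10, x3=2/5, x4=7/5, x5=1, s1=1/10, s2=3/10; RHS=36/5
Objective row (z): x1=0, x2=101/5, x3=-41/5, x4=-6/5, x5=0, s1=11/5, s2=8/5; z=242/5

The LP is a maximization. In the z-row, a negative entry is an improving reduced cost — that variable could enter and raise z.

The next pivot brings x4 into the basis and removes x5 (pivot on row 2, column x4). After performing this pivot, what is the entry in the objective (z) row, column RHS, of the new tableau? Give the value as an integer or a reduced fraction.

Pivot element is row 2, column x4: 7/5.
Normalize row 2: new (row 2, RHS) = (36/5)/(7/5) = 36/7.
z-row ← z-row − (-6/5)·(new row 2): 242/5 − (-6/5)·(36/7) = 382/7.

382/7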